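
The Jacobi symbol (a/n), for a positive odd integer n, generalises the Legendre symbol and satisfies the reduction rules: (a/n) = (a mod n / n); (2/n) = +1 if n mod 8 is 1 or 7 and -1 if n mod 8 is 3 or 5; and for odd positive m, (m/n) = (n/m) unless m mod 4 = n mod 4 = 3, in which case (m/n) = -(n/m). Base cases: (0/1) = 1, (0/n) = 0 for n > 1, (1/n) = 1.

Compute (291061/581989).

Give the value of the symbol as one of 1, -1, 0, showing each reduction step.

0

flip (291061/581989) -> (581989/291061): both odd, 291061 mod 4 = 1, 581989 mod 4 = 1, so the flip contributes +1; sign now +1
(581989/291061): 581989 mod 291061 = 290928, so (581989/291061) = (290928/291061)
factor out 2^4: 290928 = 2^4·18183; with 291061 mod 8 = 5, (2/291061) = -1; sign now +1; continue with (18183/291061)
flip (18183/291061) -> (291061/18183): both odd, 18183 mod 4 = 3, 291061 mod 4 = 1, so the flip contributes +1; sign now +1
(291061/18183): 291061 mod 18183 = 133, so (291061/18183) = (133/18183)
flip (133/18183) -> (18183/133): both odd, 133 mod 4 = 1, 18183 mod 4 = 3, so the flip contributes +1; sign now +1
(18183/133): 18183 mod 133 = 95, so (18183/133) = (95/133)
flip (95/133) -> (133/95): both odd, 95 mod 4 = 3, 133 mod 4 = 1, so the flip contributes +1; sign now +1
(133/95): 133 mod 95 = 38, so (133/95) = (38/95)
factor out 2^1: 38 = 2^1·19; with 95 mod 8 = 7, (2/95) = +1; sign now +1; continue with (19/95)
flip (19/95) -> (95/19): both odd, 19 mod 4 = 3, 95 mod 4 = 3, so the flip contributes -1; sign now -1
(95/19): 95 mod 19 = 0, so (95/19) = (0/19)
reached (0/19); gcd(a, n) > 1, so (0/19) = 0 and the symbol is 0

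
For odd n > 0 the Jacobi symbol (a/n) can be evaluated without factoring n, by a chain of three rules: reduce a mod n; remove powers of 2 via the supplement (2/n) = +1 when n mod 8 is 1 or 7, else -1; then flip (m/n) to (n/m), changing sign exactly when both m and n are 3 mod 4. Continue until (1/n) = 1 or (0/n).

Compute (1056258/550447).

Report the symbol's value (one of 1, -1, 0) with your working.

1

(1056258/550447) = (505811/550447)   [reduce mod 550447]
reciprocity: (505811/550447) = -1·(550447/505811) since 505811 mod 4 = 3, 550447 mod 4 = 3; sign now -1
(550447/505811) = (44636/505811)   [reduce mod 505811]
44636 = 2^2·11159; (2/505811) = -1 since 505811 mod 8 = 3, so (44636/505811) = (-1)^2·(11159/505811); sign now -1
reciprocity: (11159/505811) = -1·(505811/11159) since 11159 mod 4 = 3, 505811 mod 4 = 3; sign now +1
(505811/11159) = (3656/11159)   [reduce mod 11159]
3656 = 2^3·457; (2/11159) = +1 since 11159 mod 8 = 7, so (3656/11159) = (+1)^3·(457/11159); sign now +1
reciprocity: (457/11159) = +1·(11159/457) since 457 mod 4 = 1, 11159 mod 4 = 3; sign now +1
(11159/457) = (191/457)   [reduce mod 457]
reciprocity: (191/457) = +1·(457/191) since 191 mod 4 = 3, 457 mod 4 = 1; sign now +1
(457/191) = (75/191)   [reduce mod 191]
reciprocity: (75/191) = -1·(191/75) since 75 mod 4 = 3, 191 mod 4 = 3; sign now -1
(191/75) = (41/75)   [reduce mod 75]
reciprocity: (41/75) = +1·(75/41) since 41 mod 4 = 1, 75 mod 4 = 3; sign now -1
(75/41) = (34/41)   [reduce mod 41]
34 = 2^1·17; (2/41) = +1 since 41 mod 8 = 1, so (34/41) = (+1)^1·(17/41); sign now -1
reciprocity: (17/41) = +1·(41/17) since 17 mod 4 = 1, 41 mod 4 = 1; sign now -1
(41/17) = (7/17)   [reduce mod 17]
reciprocity: (7/17) = +1·(17/7) since 7 mod 4 = 3, 17 mod 4 = 1; sign now -1
(17/7) = (3/7)   [reduce mod 7]
reciprocity: (3/7) = -1·(7/3) since 3 mod 4 = 3, 7 mod 4 = 3; sign now +1
(7/3) = (1/3)   [reduce mod 3]
(1/3) = 1; final value = sign = +1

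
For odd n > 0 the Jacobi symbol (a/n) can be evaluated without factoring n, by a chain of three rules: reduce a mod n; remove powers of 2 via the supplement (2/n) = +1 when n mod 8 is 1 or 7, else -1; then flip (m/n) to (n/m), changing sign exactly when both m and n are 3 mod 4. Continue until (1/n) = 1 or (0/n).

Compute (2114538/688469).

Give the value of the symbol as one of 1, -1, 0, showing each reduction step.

1

(2114538/688469): 2114538 mod 688469 = 49131, so (2114538/688469) = (49131/688469)
flip (49131/688469) -> (688469/49131): both odd, 49131 mod 4 = 3, 688469 mod 4 = 1, so the flip contributes +1; sign now +1
(688469/49131): 688469 mod 49131 = 635, so (688469/49131) = (635/49131)
flip (635/49131) -> (49131/635): both odd, 635 mod 4 = 3, 49131 mod 4 = 3, so the flip contributes -1; sign now -1
(49131/635): 49131 mod 635 = 236, so (49131/635) = (236/635)
factor out 2^2: 236 = 2^2·59; with 635 mod 8 = 3, (2/635) = -1; sign now -1; continue with (59/635)
flip (59/635) -> (635/59): both odd, 59 mod 4 = 3, 635 mod 4 = 3, so the flip contributes -1; sign now +1
(635/59): 635 mod 59 = 45, so (635/59) = (45/59)
flip (45/59) -> (59/45): both odd, 45 mod 4 = 1, 59 mod 4 = 3, so the flip contributes +1; sign now +1
(59/45): 59 mod 45 = 14, so (59/45) = (14/45)
factor out 2^1: 14 = 2^1·7; with 45 mod 8 = 5, (2/45) = -1; sign now -1; continue with (7/45)
flip (7/45) -> (45/7): both odd, 7 mod 4 = 3, 45 mod 4 = 1, so the flip contributes +1; sign now -1
(45/7): 45 mod 7 = 3, so (45/7) = (3/7)
flip (3/7) -> (7/3): both odd, 3 mod 4 = 3, 7 mod 4 = 3, so the flip contributes -1; sign now +1
(7/3): 7 mod 3 = 1, so (7/3) = (1/3)
reached (1/3) = 1, so the symbol is +1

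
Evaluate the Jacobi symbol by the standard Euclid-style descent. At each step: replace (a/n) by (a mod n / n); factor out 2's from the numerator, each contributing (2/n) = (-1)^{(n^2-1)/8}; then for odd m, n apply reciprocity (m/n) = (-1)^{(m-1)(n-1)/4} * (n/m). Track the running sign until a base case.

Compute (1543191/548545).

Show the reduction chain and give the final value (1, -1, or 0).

1

(1543191/548545): 1543191 mod 548545 = 446101, so (1543191/548545) = (446101/548545)
flip (446101/548545) -> (548545/446101): both odd, 446101 mod 4 = 1, 548545 mod 4 = 1, so the flip contributes +1; sign now +1
(548545/446101): 548545 mod 446101 = 102444, so (548545/446101) = (102444/446101)
factor out 2^2: 102444 = 2^2·25611; with 446101 mod 8 = 5, (2/446101) = -1; sign now +1; continue with (25611/446101)
flip (25611/446101) -> (446101/25611): both odd, 25611 mod 4 = 3, 446101 mod 4 = 1, so the flip contributes +1; sign now +1
(446101/25611): 446101 mod 25611 = 10714, so (446101/25611) = (10714/25611)
factor out 2^1: 10714 = 2^1·5357; with 25611 mod 8 = 3, (2/25611) = -1; sign now -1; continue with (5357/25611)
flip (5357/25611) -> (25611/5357): both odd, 5357 mod 4 = 1, 25611 mod 4 = 3, so the flip contributes +1; sign now -1
(25611/5357): 25611 mod 5357 = 4183, so (25611/5357) = (4183/5357)
flip (4183/5357) -> (5357/4183): both odd, 4183 mod 4 = 3, 5357 mod 4 = 1, so the flip contributes +1; sign now -1
(5357/4183): 5357 mod 4183 = 1174, so (5357/4183) = (1174/4183)
factor out 2^1: 1174 = 2^1·587; with 4183 mod 8 = 7, (2/4183) = +1; sign now -1; continue with (587/4183)
flip (587/4183) -> (4183/587): both odd, 587 mod 4 = 3, 4183 mod 4 = 3, so the flip contributes -1; sign now +1
(4183/587): 4183 mod 587 = 74, so (4183/587) = (74/587)
factor out 2^1: 74 = 2^1·37; with 587 mod 8 = 3, (2/587) = -1; sign now -1; continue with (37/587)
flip (37/587) -> (587/37): both odd, 37 mod 4 = 1, 587 mod 4 = 3, so the flip contributes +1; sign now -1
(587/37): 587 mod 37 = 32, so (587/37) = (32/37)
factor out 2^5: 32 = 2^5·1; with 37 mod 8 = 5, (2/37) = -1; sign now +1; continue with (1/37)
reached (1/37) = 1, so the symbol is +1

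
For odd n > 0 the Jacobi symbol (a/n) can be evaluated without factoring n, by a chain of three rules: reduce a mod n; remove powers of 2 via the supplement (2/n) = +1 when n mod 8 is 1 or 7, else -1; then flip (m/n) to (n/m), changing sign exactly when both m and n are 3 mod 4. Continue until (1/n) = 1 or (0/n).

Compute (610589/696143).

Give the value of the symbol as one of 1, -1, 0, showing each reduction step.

0

reciprocity: (610589/696143) = +1·(696143/610589) since 610589 mod 4 = 1, 696143 mod 4 = 3; sign now +1
(696143/610589) = (85554/610589)   [reduce mod 610589]
85554 = 2^1·42777; (2/610589) = -1 since 610589 mod 8 = 5, so (85554/610589) = (-1)^1·(42777/610589); sign now -1
reciprocity: (42777/610589) = +1·(610589/42777) since 42777 mod 4 = 1, 610589 mod 4 = 1; sign now -1
(610589/42777) = (11711/42777)   [reduce mod 42777]
reciprocity: (11711/42777) = +1·(42777/11711) since 11711 mod 4 = 3, 42777 mod 4 = 1; sign now -1
(42777/11711) = (7644/11711)   [reduce mod 11711]
7644 = 2^2·1911; (2/11711) = +1 since 11711 mod 8 = 7, so (7644/11711) = (+1)^2·(1911/11711); sign now -1
reciprocity: (1911/11711) = -1·(11711/1911) since 1911 mod 4 = 3, 11711 mod 4 = 3; sign now +1
(11711/1911) = (245/1911)   [reduce mod 1911]
reciprocity: (245/1911) = +1·(1911/245) since 245 mod 4 = 1, 1911 mod 4 = 3; sign now +1
(1911/245) = (196/245)   [reduce mod 245]
196 = 2^2·49; (2/245) = -1 since 245 mod 8 = 5, so (196/245) = (-1)^2·(49/245); sign now +1
reciprocity: (49/245) = +1·(245/49) since 49 mod 4 = 1, 245 mod 4 = 1; sign now +1
(245/49) = (0/49)   [reduce mod 49]
(0/49) = 0   [gcd(a, n) > 1]; final value = 0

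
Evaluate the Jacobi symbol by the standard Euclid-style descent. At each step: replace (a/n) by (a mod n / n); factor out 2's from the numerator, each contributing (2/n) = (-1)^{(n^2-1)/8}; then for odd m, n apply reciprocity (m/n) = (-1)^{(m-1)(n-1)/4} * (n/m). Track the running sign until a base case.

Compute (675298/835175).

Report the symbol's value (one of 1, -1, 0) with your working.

-1

factor out 2^1: 675298 = 2^1·337649; with 835175 mod 8 = 7, (2/835175) = +1; sign now +1; continue with (337649/835175)
flip (337649/835175) -> (835175/337649): both odd, 337649 mod 4 = 1, 835175 mod 4 = 3, so the flip contributes +1; sign now +1
(835175/337649): 835175 mod 337649 = 159877, so (835175/337649) = (159877/337649)
flip (159877/337649) -> (337649/159877): both odd, 159877 mod 4 = 1, 337649 mod 4 = 1, so the flip contributes +1; sign now +1
(337649/159877): 337649 mod 159877 = 17895, so (337649/159877) = (17895/159877)
flip (17895/159877) -> (159877/17895): both odd, 17895 mod 4 = 3, 159877 mod 4 = 1, so the flip contributes +1; sign now +1
(159877/17895): 159877 mod 17895 = 16717, so (159877/17895) = (16717/17895)
flip (16717/17895) -> (17895/16717): both odd, 16717 mod 4 = 1, 17895 mod 4 = 3, so the flip contributes +1; sign now +1
(17895/16717): 17895 mod 16717 = 1178, so (17895/16717) = (1178/16717)
factor out 2^1: 1178 = 2^1·589; with 16717 mod 8 = 5, (2/16717) = -1; sign now -1; continue with (589/16717)
flip (589/16717) -> (16717/589): both odd, 589 mod 4 = 1, 16717 mod 4 = 1, so the flip contributes +1; sign now -1
(16717/589): 16717 mod 589 = 225, so (16717/589) = (225/589)
flip (225/589) -> (589/225): both odd, 225 mod 4 = 1, 589 mod 4 = 1, so the flip contributes +1; sign now -1
(589/225): 589 mod 225 = 139, so (589/225) = (139/225)
flip (139/225) -> (225/139): both odd, 139 mod 4 = 3, 225 mod 4 = 1, so the flip contributes +1; sign now -1
(225/139): 225 mod 139 = 86, so (225/139) = (86/139)
factor out 2^1: 86 = 2^1·43; with 139 mod 8 = 3, (2/139) = -1; sign now +1; continue with (43/139)
flip (43/139) -> (139/43): both odd, 43 mod 4 = 3, 139 mod 4 = 3, so the flip contributes -1; sign now -1
(139/43): 139 mod 43 = 10, so (139/43) = (10/43)
factor out 2^1: 10 = 2^1·5; with 43 mod 8 = 3, (2/43) = -1; sign now +1; continue with (5/43)
flip (5/43) -> (43/5): both odd, 5 mod 4 = 1, 43 mod 4 = 3, so the flip contributes +1; sign now +1
(43/5): 43 mod 5 = 3, so (43/5) = (3/5)
flip (3/5) -> (5/3): both odd, 3 mod 4 = 3, 5 mod 4 = 1, so the flip contributes +1; sign now +1
(5/3): 5 mod 3 = 2, so (5/3) = (2/3)
factor out 2^1: 2 = 2^1·1; with 3 mod 8 = 3, (2/3) = -1; sign now -1; continue with (1/3)
reached (1/3) = 1, so the symbol is -1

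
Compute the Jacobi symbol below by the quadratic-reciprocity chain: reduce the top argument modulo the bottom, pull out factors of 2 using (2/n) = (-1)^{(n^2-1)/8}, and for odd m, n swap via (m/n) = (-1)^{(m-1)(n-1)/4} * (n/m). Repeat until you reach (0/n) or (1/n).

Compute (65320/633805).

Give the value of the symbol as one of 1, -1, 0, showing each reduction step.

65320 = 2^3·8165; (2/633805) = -1 since 633805 mod 8 = 5, so (65320/633805) = (-1)^3·(8165/633805); sign now -1
reciprocity: (8165/633805) = +1·(633805/8165) since 8165 mod 4 = 1, 633805 mod 4 = 1; sign now -1
(633805/8165) = (5100/8165)   [reduce mod 8165]
5100 = 2^2·1275; (2/8165) = -1 since 8165 mod 8 = 5, so (5100/8165) = (-1)^2·(1275/8165); sign now -1
reciprocity: (1275/8165) = +1·(8165/1275) since 1275 mod 4 = 3, 8165 mod 4 = 1; sign now -1
(8165/1275) = (515/1275)   [reduce mod 1275]
reciprocity: (515/1275) = -1·(1275/515) since 515 mod 4 = 3, 1275 mod 4 = 3; sign now +1
(1275/515) = (245/515)   [reduce mod 515]
reciprocity: (245/515) = +1·(515/245) since 245 mod 4 = 1, 515 mod 4 = 3; sign now +1
(515/245) = (25/245)   [reduce mod 245]
reciprocity: (25/245) = +1·(245/25) since 25 mod 4 = 1, 245 mod 4 = 1; sign now +1
(245/25) = (20/25)   [reduce mod 25]
20 = 2^2·5; (2/25) = +1 since 25 mod 8 = 1, so (20/25) = (+1)^2·(5/25); sign now +1
reciprocity: (5/25) = +1·(25/5) since 5 mod 4 = 1, 25 mod 4 = 1; sign now +1
(25/5) = (0/5)   [reduce mod 5]
(0/5) = 0   [gcd(a, n) > 1]; final value = 0

0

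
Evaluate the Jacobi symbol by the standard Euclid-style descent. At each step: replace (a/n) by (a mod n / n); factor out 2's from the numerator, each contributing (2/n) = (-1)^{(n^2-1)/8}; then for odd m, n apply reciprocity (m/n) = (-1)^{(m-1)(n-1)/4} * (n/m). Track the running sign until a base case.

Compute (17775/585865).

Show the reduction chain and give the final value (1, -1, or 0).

0

reciprocity: (17775/585865) = +1·(585865/17775) since 17775 mod 4 = 3, 585865 mod 4 = 1; sign now +1
(585865/17775) = (17065/17775)   [reduce mod 17775]
reciprocity: (17065/17775) = +1·(17775/17065) since 17065 mod 4 = 1, 17775 mod 4 = 3; sign now +1
(17775/17065) = (710/17065)   [reduce mod 17065]
710 = 2^1·355; (2/17065) = +1 since 17065 mod 8 = 1, so (710/17065) = (+1)^1·(355/17065); sign now +1
reciprocity: (355/17065) = +1·(17065/355) since 355 mod 4 = 3, 17065 mod 4 = 1; sign now +1
(17065/355) = (25/355)   [reduce mod 355]
reciprocity: (25/355) = +1·(355/25) since 25 mod 4 = 1, 355 mod 4 = 3; sign now +1
(355/25) = (5/25)   [reduce mod 25]
reciprocity: (5/25) = +1·(25/5) since 5 mod 4 = 1, 25 mod 4 = 1; sign now +1
(25/5) = (0/5)   [reduce mod 5]
(0/5) = 0   [gcd(a, n) > 1]; final value = 0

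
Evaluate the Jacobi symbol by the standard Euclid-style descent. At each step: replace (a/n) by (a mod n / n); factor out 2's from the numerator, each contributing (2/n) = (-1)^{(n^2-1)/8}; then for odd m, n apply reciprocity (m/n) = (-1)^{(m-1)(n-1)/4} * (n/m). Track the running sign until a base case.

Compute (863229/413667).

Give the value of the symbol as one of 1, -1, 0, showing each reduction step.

0

(863229/413667) = (35895/413667)   [reduce mod 413667]
reciprocity: (35895/413667) = -1·(413667/35895) since 35895 mod 4 = 3, 413667 mod 4 = 3; sign now -1
(413667/35895) = (18822/35895)   [reduce mod 35895]
18822 = 2^1·9411; (2/35895) = +1 since 35895 mod 8 = 7, so (18822/35895) = (+1)^1·(9411/35895); sign now -1
reciprocity: (9411/35895) = -1·(35895/9411) since 9411 mod 4 = 3, 35895 mod 4 = 3; sign now +1
(35895/9411) = (7662/9411)   [reduce mod 9411]
7662 = 2^1·3831; (2/9411) = -1 since 9411 mod 8 = 3, so (7662/9411) = (-1)^1·(3831/9411); sign now -1
reciprocity: (3831/9411) = -1·(9411/3831) since 3831 mod 4 = 3, 9411 mod 4 = 3; sign now +1
(9411/3831) = (1749/3831)   [reduce mod 3831]
reciprocity: (1749/3831) = +1·(3831/1749) since 1749 mod 4 = 1, 3831 mod 4 = 3; sign now +1
(3831/1749) = (333/1749)   [reduce mod 1749]
reciprocity: (333/1749) = +1·(1749/333) since 333 mod 4 = 1, 1749 mod 4 = 1; sign now +1
(1749/333) = (84/333)   [reduce mod 333]
84 = 2^2·21; (2/333) = -1 since 333 mod 8 = 5, so (84/333) = (-1)^2·(21/333); sign now +1
reciprocity: (21/333) = +1·(333/21) since 21 mod 4 = 1, 333 mod 4 = 1; sign now +1
(333/21) = (18/21)   [reduce mod 21]
18 = 2^1·9; (2/21) = -1 since 21 mod 8 = 5, so (18/21) = (-1)^1·(9/21); sign now -1
reciprocity: (9/21) = +1·(21/9) since 9 mod 4 = 1, 21 mod 4 = 1; sign now -1
(21/9) = (3/9)   [reduce mod 9]
reciprocity: (3/9) = +1·(9/3) since 3 mod 4 = 3, 9 mod 4 = 1; sign now -1
(9/3) = (0/3)   [reduce mod 3]
(0/3) = 0   [gcd(a, n) > 1]; final value = 0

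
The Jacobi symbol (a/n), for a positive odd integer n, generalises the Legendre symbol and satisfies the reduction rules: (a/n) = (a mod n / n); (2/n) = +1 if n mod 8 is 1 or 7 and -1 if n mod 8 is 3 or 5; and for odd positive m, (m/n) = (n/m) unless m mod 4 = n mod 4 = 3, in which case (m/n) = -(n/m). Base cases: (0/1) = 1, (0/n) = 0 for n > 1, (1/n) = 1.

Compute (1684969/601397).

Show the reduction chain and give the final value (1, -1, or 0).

1

(1684969/601397): 1684969 mod 601397 = 482175, so (1684969/601397) = (482175/601397)
flip (482175/601397) -> (601397/482175): both odd, 482175 mod 4 = 3, 601397 mod 4 = 1, so the flip contributes +1; sign now +1
(601397/482175): 601397 mod 482175 = 119222, so (601397/482175) = (119222/482175)
factor out 2^1: 119222 = 2^1·59611; with 482175 mod 8 = 7, (2/482175) = +1; sign now +1; continue with (59611/482175)
flip (59611/482175) -> (482175/59611): both odd, 59611 mod 4 = 3, 482175 mod 4 = 3, so the flip contributes -1; sign now -1
(482175/59611): 482175 mod 59611 = 5287, so (482175/59611) = (5287/59611)
flip (5287/59611) -> (59611/5287): both odd, 5287 mod 4 = 3, 59611 mod 4 = 3, so the flip contributes -1; sign now +1
(59611/5287): 59611 mod 5287 = 1454, so (59611/5287) = (1454/5287)
factor out 2^1: 1454 = 2^1·727; with 5287 mod 8 = 7, (2/5287) = +1; sign now +1; continue with (727/5287)
flip (727/5287) -> (5287/727): both odd, 727 mod 4 = 3, 5287 mod 4 = 3, so the flip contributes -1; sign now -1
(5287/727): 5287 mod 727 = 198, so (5287/727) = (198/727)
factor out 2^1: 198 = 2^1·99; with 727 mod 8 = 7, (2/727) = +1; sign now -1; continue with (99/727)
flip (99/727) -> (727/99): both odd, 99 mod 4 = 3, 727 mod 4 = 3, so the flip contributes -1; sign now +1
(727/99): 727 mod 99 = 34, so (727/99) = (34/99)
factor out 2^1: 34 = 2^1·17; with 99 mod 8 = 3, (2/99) = -1; sign now -1; continue with (17/99)
flip (17/99) -> (99/17): both odd, 17 mod 4 = 1, 99 mod 4 = 3, so the flip contributes +1; sign now -1
(99/17): 99 mod 17 = 14, so (99/17) = (14/17)
factor out 2^1: 14 = 2^1·7; with 17 mod 8 = 1, (2/17) = +1; sign now -1; continue with (7/17)
flip (7/17) -> (17/7): both odd, 7 mod 4 = 3, 17 mod 4 = 1, so the flip contributes +1; sign now -1
(17/7): 17 mod 7 = 3, so (17/7) = (3/7)
flip (3/7) -> (7/3): both odd, 3 mod 4 = 3, 7 mod 4 = 3, so the flip contributes -1; sign now +1
(7/3): 7 mod 3 = 1, so (7/3) = (1/3)
reached (1/3) = 1, so the symbol is +1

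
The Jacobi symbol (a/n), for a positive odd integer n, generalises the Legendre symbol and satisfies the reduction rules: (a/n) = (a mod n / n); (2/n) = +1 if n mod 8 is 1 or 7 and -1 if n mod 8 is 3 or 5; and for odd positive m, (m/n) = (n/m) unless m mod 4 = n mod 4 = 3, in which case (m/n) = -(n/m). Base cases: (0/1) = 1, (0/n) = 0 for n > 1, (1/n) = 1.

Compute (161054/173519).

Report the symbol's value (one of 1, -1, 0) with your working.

factor out 2^1: 161054 = 2^1·80527; with 173519 mod 8 = 7, (2/173519) = +1; sign now +1; continue with (80527/173519)
flip (80527/173519) -> (173519/80527): both odd, 80527 mod 4 = 3, 173519 mod 4 = 3, so the flip contributes -1; sign now -1
(173519/80527): 173519 mod 80527 = 12465, so (173519/80527) = (12465/80527)
flip (12465/80527) -> (80527/12465): both odd, 12465 mod 4 = 1, 80527 mod 4 = 3, so the flip contributes +1; sign now -1
(80527/12465): 80527 mod 12465 = 5737, so (80527/12465) = (5737/12465)
flip (5737/12465) -> (12465/5737): both odd, 5737 mod 4 = 1, 12465 mod 4 = 1, so the flip contributes +1; sign now -1
(12465/5737): 12465 mod 5737 = 991, so (12465/5737) = (991/5737)
flip (991/5737) -> (5737/991): both odd, 991 mod 4 = 3, 5737 mod 4 = 1, so the flip contributes +1; sign now -1
(5737/991): 5737 mod 991 = 782, so (5737/991) = (782/991)
factor out 2^1: 782 = 2^1·391; with 991 mod 8 = 7, (2/991) = +1; sign now -1; continue with (391/991)
flip (391/991) -> (991/391): both odd, 391 mod 4 = 3, 991 mod 4 = 3, so the flip contributes -1; sign now +1
(991/391): 991 mod 391 = 209, so (991/391) = (209/391)
flip (209/391) -> (391/209): both odd, 209 mod 4 = 1, 391 mod 4 = 3, so the flip contributes +1; sign now +1
(391/209): 391 mod 209 = 182, so (391/209) = (182/209)
factor out 2^1: 182 = 2^1·91; with 209 mod 8 = 1, (2/209) = +1; sign now +1; continue with (91/209)
flip (91/209) -> (209/91): both odd, 91 mod 4 = 3, 209 mod 4 = 1, so the flip contributes +1; sign now +1
(209/91): 209 mod 91 = 27, so (209/91) = (27/91)
flip (27/91) -> (91/27): both odd, 27 mod 4 = 3, 91 mod 4 = 3, so the flip contributes -1; sign now -1
(91/27): 91 mod 27 = 10, so (91/27) = (10/27)
factor out 2^1: 10 = 2^1·5; with 27 mod 8 = 3, (2/27) = -1; sign now +1; continue with (5/27)
flip (5/27) -> (27/5): both odd, 5 mod 4 = 1, 27 mod 4 = 3, so the flip contributes +1; sign now +1
(27/5): 27 mod 5 = 2, so (27/5) = (2/5)
factor out 2^1: 2 = 2^1·1; with 5 mod 8 = 5, (2/5) = -1; sign now -1; continue with (1/5)
reached (1/5) = 1, so the symbol is -1

-1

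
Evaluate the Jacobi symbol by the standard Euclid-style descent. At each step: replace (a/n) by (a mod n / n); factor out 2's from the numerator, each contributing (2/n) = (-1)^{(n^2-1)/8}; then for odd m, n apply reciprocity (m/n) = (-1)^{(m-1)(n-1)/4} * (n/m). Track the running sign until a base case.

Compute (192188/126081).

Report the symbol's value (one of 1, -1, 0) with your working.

(192188/126081): 192188 mod 126081 = 66107, so (192188/126081) = (66107/126081)
flip (66107/126081) -> (126081/66107): both odd, 66107 mod 4 = 3, 126081 mod 4 = 1, so the flip contributes +1; sign now +1
(126081/66107): 126081 mod 66107 = 59974, so (126081/66107) = (59974/66107)
factor out 2^1: 59974 = 2^1·29987; with 66107 mod 8 = 3, (2/66107) = -1; sign now -1; continue with (29987/66107)
flip (29987/66107) -> (66107/29987): both odd, 29987 mod 4 = 3, 66107 mod 4 = 3, so the flip contributes -1; sign now +1
(66107/29987): 66107 mod 29987 = 6133, so (66107/29987) = (6133/29987)
flip (6133/29987) -> (29987/6133): both odd, 6133 mod 4 = 1, 29987 mod 4 = 3, so the flip contributes +1; sign now +1
(29987/6133): 29987 mod 6133 = 5455, so (29987/6133) = (5455/6133)
flip (5455/6133) -> (6133/5455): both odd, 5455 mod 4 = 3, 6133 mod 4 = 1, so the flip contributes +1; sign now +1
(6133/5455): 6133 mod 5455 = 678, so (6133/5455) = (678/5455)
factor out 2^1: 678 = 2^1·339; with 5455 mod 8 = 7, (2/5455) = +1; sign now +1; continue with (339/5455)
flip (339/5455) -> (5455/339): both odd, 339 mod 4 = 3, 5455 mod 4 = 3, so the flip contributes -1; sign now -1
(5455/339): 5455 mod 339 = 31, so (5455/339) = (31/339)
flip (31/339) -> (339/31): both odd, 31 mod 4 = 3, 339 mod 4 = 3, so the flip contributes -1; sign now +1
(339/31): 339 mod 31 = 29, so (339/31) = (29/31)
flip (29/31) -> (31/29): both odd, 29 mod 4 = 1, 31 mod 4 = 3, so the flip contributes +1; sign now +1
(31/29): 31 mod 29 = 2, so (31/29) = (2/29)
factor out 2^1: 2 = 2^1·1; with 29 mod 8 = 5, (2/29) = -1; sign now -1; continue with (1/29)
reached (1/29) = 1, so the symbol is -1

-1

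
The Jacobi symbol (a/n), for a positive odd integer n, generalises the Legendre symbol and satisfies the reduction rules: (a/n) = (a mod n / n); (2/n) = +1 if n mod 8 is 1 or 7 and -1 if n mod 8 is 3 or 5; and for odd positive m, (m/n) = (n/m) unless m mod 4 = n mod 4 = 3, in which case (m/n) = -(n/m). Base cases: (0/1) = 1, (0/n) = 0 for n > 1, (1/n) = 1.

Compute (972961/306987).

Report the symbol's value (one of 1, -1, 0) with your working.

(972961/306987) = (52000/306987)   [reduce mod 306987]
52000 = 2^5·1625; (2/306987) = -1 since 306987 mod 8 = 3, so (52000/306987) = (-1)^5·(1625/306987); sign now -1
reciprocity: (1625/306987) = +1·(306987/1625) since 1625 mod 4 = 1, 306987 mod 4 = 3; sign now -1
(306987/1625) = (1487/1625)   [reduce mod 1625]
reciprocity: (1487/1625) = +1·(1625/1487) since 1487 mod 4 = 3, 1625 mod 4 = 1; sign now -1
(1625/1487) = (138/1487)   [reduce mod 1487]
138 = 2^1·69; (2/1487) = +1 since 1487 mod 8 = 7, so (138/1487) = (+1)^1·(69/1487); sign now -1
reciprocity: (69/1487) = +1·(1487/69) since 69 mod 4 = 1, 1487 mod 4 = 3; sign now -1
(1487/69) = (38/69)   [reduce mod 69]
38 = 2^1·19; (2/69) = -1 since 69 mod 8 = 5, so (38/69) = (-1)^1·(19/69); sign now +1
reciprocity: (19/69) = +1·(69/19) since 19 mod 4 = 3, 69 mod 4 = 1; sign now +1
(69/19) = (12/19)   [reduce mod 19]
12 = 2^2·3; (2/19) = -1 since 19 mod 8 = 3, so (12/19) = (-1)^2·(3/19); sign now +1
reciprocity: (3/19) = -1·(19/3) since 3 mod 4 = 3, 19 mod 4 = 3; sign now -1
(19/3) = (1/3)   [reduce mod 3]
(1/3) = 1; final value = sign = -1

-1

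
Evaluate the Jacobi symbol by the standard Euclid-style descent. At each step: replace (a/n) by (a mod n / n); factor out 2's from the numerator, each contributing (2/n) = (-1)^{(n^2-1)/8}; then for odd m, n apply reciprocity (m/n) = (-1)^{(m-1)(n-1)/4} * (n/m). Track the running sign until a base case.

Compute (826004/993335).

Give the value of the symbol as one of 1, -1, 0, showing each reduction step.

-1

826004 = 2^2·206501; (2/993335) = +1 since 993335 mod 8 = 7, so (826004/993335) = (+1)^2·(206501/993335); sign now +1
reciprocity: (206501/993335) = +1·(993335/206501) since 206501 mod 4 = 1, 993335 mod 4 = 3; sign now +1
(993335/206501) = (167331/206501)   [reduce mod 206501]
reciprocity: (167331/206501) = +1·(206501/167331) since 167331 mod 4 = 3, 206501 mod 4 = 1; sign now +1
(206501/167331) = (39170/167331)   [reduce mod 167331]
39170 = 2^1·19585; (2/167331) = -1 since 167331 mod 8 = 3, so (39170/167331) = (-1)^1·(19585/167331); sign now -1
reciprocity: (19585/167331) = +1·(167331/19585) since 19585 mod 4 = 1, 167331 mod 4 = 3; sign now -1
(167331/19585) = (10651/19585)   [reduce mod 19585]
reciprocity: (10651/19585) = +1·(19585/10651) since 10651 mod 4 = 3, 19585 mod 4 = 1; sign now -1
(19585/10651) = (8934/10651)   [reduce mod 10651]
8934 = 2^1·4467; (2/10651) = -1 since 10651 mod 8 = 3, so (8934/10651) = (-1)^1·(4467/10651); sign now +1
reciprocity: (4467/10651) = -1·(10651/4467) since 4467 mod 4 = 3, 10651 mod 4 = 3; sign now -1
(10651/4467) = (1717/4467)   [reduce mod 4467]
reciprocity: (1717/4467) = +1·(4467/1717) since 1717 mod 4 = 1, 4467 mod 4 = 3; sign now -1
(4467/1717) = (1033/1717)   [reduce mod 1717]
reciprocity: (1033/1717) = +1·(1717/1033) since 1033 mod 4 = 1, 1717 mod 4 = 1; sign now -1
(1717/1033) = (684/1033)   [reduce mod 1033]
684 = 2^2·171; (2/1033) = +1 since 1033 mod 8 = 1, so (684/1033) = (+1)^2·(171/1033); sign now -1
reciprocity: (171/1033) = +1·(1033/171) since 171 mod 4 = 3, 1033 mod 4 = 1; sign now -1
(1033/171) = (7/171)   [reduce mod 171]
reciprocity: (7/171) = -1·(171/7) since 7 mod 4 = 3, 171 mod 4 = 3; sign now +1
(171/7) = (3/7)   [reduce mod 7]
reciprocity: (3/7) = -1·(7/3) since 3 mod 4 = 3, 7 mod 4 = 3; sign now -1
(7/3) = (1/3)   [reduce mod 3]
(1/3) = 1; final value = sign = -1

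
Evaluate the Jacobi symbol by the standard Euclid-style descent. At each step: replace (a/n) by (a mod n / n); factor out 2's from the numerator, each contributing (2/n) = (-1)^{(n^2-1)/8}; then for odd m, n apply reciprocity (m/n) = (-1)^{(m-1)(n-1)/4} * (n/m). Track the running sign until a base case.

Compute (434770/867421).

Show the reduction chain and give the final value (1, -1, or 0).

1

factor out 2^1: 434770 = 2^1·217385; with 867421 mod 8 = 5, (2/867421) = -1; sign now -1; continue with (217385/867421)
flip (217385/867421) -> (867421/217385): both odd, 217385 mod 4 = 1, 867421 mod 4 = 1, so the flip contributes +1; sign now -1
(867421/217385): 867421 mod 217385 = 215266, so (867421/217385) = (215266/217385)
factor out 2^1: 215266 = 2^1·107633; with 217385 mod 8 = 1, (2/217385) = +1; sign now -1; continue with (107633/217385)
flip (107633/217385) -> (217385/107633): both odd, 107633 mod 4 = 1, 217385 mod 4 = 1, so the flip contributes +1; sign now -1
(217385/107633): 217385 mod 107633 = 2119, so (217385/107633) = (2119/107633)
flip (2119/107633) -> (107633/2119): both odd, 2119 mod 4 = 3, 107633 mod 4 = 1, so the flip contributes +1; sign now -1
(107633/2119): 107633 mod 2119 = 1683, so (107633/2119) = (1683/2119)
flip (1683/2119) -> (2119/1683): both odd, 1683 mod 4 = 3, 2119 mod 4 = 3, so the flip contributes -1; sign now +1
(2119/1683): 2119 mod 1683 = 436, so (2119/1683) = (436/1683)
factor out 2^2: 436 = 2^2·109; with 1683 mod 8 = 3, (2/1683) = -1; sign now +1; continue with (109/1683)
flip (109/1683) -> (1683/109): both odd, 109 mod 4 = 1, 1683 mod 4 = 3, so the flip contributes +1; sign now +1
(1683/109): 1683 mod 109 = 48, so (1683/109) = (48/109)
factor out 2^4: 48 = 2^4·3; with 109 mod 8 = 5, (2/109) = -1; sign now +1; continue with (3/109)
flip (3/109) -> (109/3): both odd, 3 mod 4 = 3, 109 mod 4 = 1, so the flip contributes +1; sign now +1
(109/3): 109 mod 3 = 1, so (109/3) = (1/3)
reached (1/3) = 1, so the symbol is +1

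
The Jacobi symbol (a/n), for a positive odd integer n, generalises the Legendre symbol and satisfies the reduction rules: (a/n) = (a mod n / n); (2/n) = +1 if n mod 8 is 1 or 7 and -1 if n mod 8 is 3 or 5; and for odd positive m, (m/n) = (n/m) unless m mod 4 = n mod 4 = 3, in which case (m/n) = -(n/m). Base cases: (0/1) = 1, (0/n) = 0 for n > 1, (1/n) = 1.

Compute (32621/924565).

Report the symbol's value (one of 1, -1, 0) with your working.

flip (32621/924565) -> (924565/32621): both odd, 32621 mod 4 = 1, 924565 mod 4 = 1, so the flip contributes +1; sign now +1
(924565/32621): 924565 mod 32621 = 11177, so (924565/32621) = (11177/32621)
flip (11177/32621) -> (32621/11177): both odd, 11177 mod 4 = 1, 32621 mod 4 = 1, so the flip contributes +1; sign now +1
(32621/11177): 32621 mod 11177 = 10267, so (32621/11177) = (10267/11177)
flip (10267/11177) -> (11177/10267): both odd, 10267 mod 4 = 3, 11177 mod 4 = 1, so the flip contributes +1; sign now +1
(11177/10267): 11177 mod 10267 = 910, so (11177/10267) = (910/10267)
factor out 2^1: 910 = 2^1·455; with 10267 mod 8 = 3, (2/10267) = -1; sign now -1; continue with (455/10267)
flip (455/10267) -> (10267/455): both odd, 455 mod 4 = 3, 10267 mod 4 = 3, so the flip contributes -1; sign now +1
(10267/455): 10267 mod 455 = 257, so (10267/455) = (257/455)
flip (257/455) -> (455/257): both odd, 257 mod 4 = 1, 455 mod 4 = 3, so the flip contributes +1; sign now +1
(455/257): 455 mod 257 = 198, so (455/257) = (198/257)
factor out 2^1: 198 = 2^1·99; with 257 mod 8 = 1, (2/257) = +1; sign now +1; continue with (99/257)
flip (99/257) -> (257/99): both odd, 99 mod 4 = 3, 257 mod 4 = 1, so the flip contributes +1; sign now +1
(257/99): 257 mod 99 = 59, so (257/99) = (59/99)
flip (59/99) -> (99/59): both odd, 59 mod 4 = 3, 99 mod 4 = 3, so the flip contributes -1; sign now -1
(99/59): 99 mod 59 = 40, so (99/59) = (40/59)
factor out 2^3: 40 = 2^3·5; with 59 mod 8 = 3, (2/59) = -1; sign now +1; continue with (5/59)
flip (5/59) -> (59/5): both odd, 5 mod 4 = 1, 59 mod 4 = 3, so the flip contributes +1; sign now +1
(59/5): 59 mod 5 = 4, so (59/5) = (4/5)
factor out 2^2: 4 = 2^2·1; with 5 mod 8 = 5, (2/5) = -1; sign now +1; continue with (1/5)
reached (1/5) = 1, so the symbol is +1

1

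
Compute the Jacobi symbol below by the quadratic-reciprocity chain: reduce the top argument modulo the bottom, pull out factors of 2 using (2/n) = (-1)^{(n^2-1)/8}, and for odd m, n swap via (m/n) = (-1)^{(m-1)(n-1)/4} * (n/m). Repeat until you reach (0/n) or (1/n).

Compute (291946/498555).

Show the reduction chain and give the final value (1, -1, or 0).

factor out 2^1: 291946 = 2^1·145973; with 498555 mod 8 = 3, (2/498555) = -1; sign now -1; continue with (145973/498555)
flip (145973/498555) -> (498555/145973): both odd, 145973 mod 4 = 1, 498555 mod 4 = 3, so the flip contributes +1; sign now -1
(498555/145973): 498555 mod 145973 = 60636, so (498555/145973) = (60636/145973)
factor out 2^2: 60636 = 2^2·15159; with 145973 mod 8 = 5, (2/145973) = -1; sign now -1; continue with (15159/145973)
flip (15159/145973) -> (145973/15159): both odd, 15159 mod 4 = 3, 145973 mod 4 = 1, so the flip contributes +1; sign now -1
(145973/15159): 145973 mod 15159 = 9542, so (145973/15159) = (9542/15159)
factor out 2^1: 9542 = 2^1·4771; with 15159 mod 8 = 7, (2/15159) = +1; sign now -1; continue with (4771/15159)
flip (4771/15159) -> (15159/4771): both odd, 4771 mod 4 = 3, 15159 mod 4 = 3, so the flip contributes -1; sign now +1
(15159/4771): 15159 mod 4771 = 846, so (15159/4771) = (846/4771)
factor out 2^1: 846 = 2^1·423; with 4771 mod 8 = 3, (2/4771) = -1; sign now -1; continue with (423/4771)
flip (423/4771) -> (4771/423): both odd, 423 mod 4 = 3, 4771 mod 4 = 3, so the flip contributes -1; sign now +1
(4771/423): 4771 mod 423 = 118, so (4771/423) = (118/423)
factor out 2^1: 118 = 2^1·59; with 423 mod 8 = 7, (2/423) = +1; sign now +1; continue with (59/423)
flip (59/423) -> (423/59): both odd, 59 mod 4 = 3, 423 mod 4 = 3, so the flip contributes -1; sign now -1
(423/59): 423 mod 59 = 10, so (423/59) = (10/59)
factor out 2^1: 10 = 2^1·5; with 59 mod 8 = 3, (2/59) = -1; sign now +1; continue with (5/59)
flip (5/59) -> (59/5): both odd, 5 mod 4 = 1, 59 mod 4 = 3, so the flip contributes +1; sign now +1
(59/5): 59 mod 5 = 4, so (59/5) = (4/5)
factor out 2^2: 4 = 2^2·1; with 5 mod 8 = 5, (2/5) = -1; sign now +1; continue with (1/5)
reached (1/5) = 1, so the symbol is +1

1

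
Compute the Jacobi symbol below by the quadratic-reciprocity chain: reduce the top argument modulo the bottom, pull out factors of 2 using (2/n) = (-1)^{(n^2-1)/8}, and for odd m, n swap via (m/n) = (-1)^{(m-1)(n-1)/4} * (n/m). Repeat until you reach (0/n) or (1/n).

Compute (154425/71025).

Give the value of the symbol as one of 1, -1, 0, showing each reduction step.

(154425/71025) = (12375/71025)   [reduce mod 71025]
reciprocity: (12375/71025) = +1·(71025/12375) since 12375 mod 4 = 3, 71025 mod 4 = 1; sign now +1
(71025/12375) = (9150/12375)   [reduce mod 12375]
9150 = 2^1·4575; (2/12375) = +1 since 12375 mod 8 = 7, so (9150/12375) = (+1)^1·(4575/12375); sign now +1
reciprocity: (4575/12375) = -1·(12375/4575) since 4575 mod 4 = 3, 12375 mod 4 = 3; sign now -1
(12375/4575) = (3225/4575)   [reduce mod 4575]
reciprocity: (3225/4575) = +1·(4575/3225) since 3225 mod 4 = 1, 4575 mod 4 = 3; sign now -1
(4575/3225) = (1350/3225)   [reduce mod 3225]
1350 = 2^1·675; (2/3225) = +1 since 3225 mod 8 = 1, so (1350/3225) = (+1)^1·(675/3225); sign now -1
reciprocity: (675/3225) = +1·(3225/675) since 675 mod 4 = 3, 3225 mod 4 = 1; sign now -1
(3225/675) = (525/675)   [reduce mod 675]
reciprocity: (525/675) = +1·(675/525) since 525 mod 4 = 1, 675 mod 4 = 3; sign now -1
(675/525) = (150/525)   [reduce mod 525]
150 = 2^1·75; (2/525) = -1 since 525 mod 8 = 5, so (150/525) = (-1)^1·(75/525); sign now +1
reciprocity: (75/525) = +1·(525/75) since 75 mod 4 = 3, 525 mod 4 = 1; sign now +1
(525/75) = (0/75)   [reduce mod 75]
(0/75) = 0   [gcd(a, n) > 1]; final value = 0

0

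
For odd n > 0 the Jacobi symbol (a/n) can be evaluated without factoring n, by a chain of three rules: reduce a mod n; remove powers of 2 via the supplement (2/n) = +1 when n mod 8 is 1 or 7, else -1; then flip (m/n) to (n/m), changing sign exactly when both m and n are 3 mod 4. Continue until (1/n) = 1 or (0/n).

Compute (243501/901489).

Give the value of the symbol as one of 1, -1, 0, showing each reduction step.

flip (243501/901489) -> (901489/243501): both odd, 243501 mod 4 = 1, 901489 mod 4 = 1, so the flip contributes +1; sign now +1
(901489/243501): 901489 mod 243501 = 170986, so (901489/243501) = (170986/243501)
factor out 2^1: 170986 = 2^1·85493; with 243501 mod 8 = 5, (2/243501) = -1; sign now -1; continue with (85493/243501)
flip (85493/243501) -> (243501/85493): both odd, 85493 mod 4 = 1, 243501 mod 4 = 1, so the flip contributes +1; sign now -1
(243501/85493): 243501 mod 85493 = 72515, so (243501/85493) = (72515/85493)
flip (72515/85493) -> (85493/72515): both odd, 72515 mod 4 = 3, 85493 mod 4 = 1, so the flip contributes +1; sign now -1
(85493/72515): 85493 mod 72515 = 12978, so (85493/72515) = (12978/72515)
factor out 2^1: 12978 = 2^1·6489; with 72515 mod 8 = 3, (2/72515) = -1; sign now +1; continue with (6489/72515)
flip (6489/72515) -> (72515/6489): both odd, 6489 mod 4 = 1, 72515 mod 4 = 3, so the flip contributes +1; sign now +1
(72515/6489): 72515 mod 6489 = 1136, so (72515/6489) = (1136/6489)
factor out 2^4: 1136 = 2^4·71; with 6489 mod 8 = 1, (2/6489) = +1; sign now +1; continue with (71/6489)
flip (71/6489) -> (6489/71): both odd, 71 mod 4 = 3, 6489 mod 4 = 1, so the flip contributes +1; sign now +1
(6489/71): 6489 mod 71 = 28, so (6489/71) = (28/71)
factor out 2^2: 28 = 2^2·7; with 71 mod 8 = 7, (2/71) = +1; sign now +1; continue with (7/71)
flip (7/71) -> (71/7): both odd, 7 mod 4 = 3, 71 mod 4 = 3, so the flip contributes -1; sign now -1
(71/7): 71 mod 7 = 1, so (71/7) = (1/7)
reached (1/7) = 1, so the symbol is -1

-1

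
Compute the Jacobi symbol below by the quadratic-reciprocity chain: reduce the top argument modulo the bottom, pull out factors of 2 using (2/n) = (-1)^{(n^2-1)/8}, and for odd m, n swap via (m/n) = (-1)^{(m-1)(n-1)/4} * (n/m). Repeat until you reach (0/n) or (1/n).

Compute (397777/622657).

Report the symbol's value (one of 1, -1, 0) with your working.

reciprocity: (397777/622657) = +1·(622657/397777) since 397777 mod 4 = 1, 622657 mod 4 = 1; sign now +1
(622657/397777) = (224880/397777)   [reduce mod 397777]
224880 = 2^4·14055; (2/397777) = +1 since 397777 mod 8 = 1, so (224880/397777) = (+1)^4·(14055/397777); sign now +1
reciprocity: (14055/397777) = +1·(397777/14055) since 14055 mod 4 = 3, 397777 mod 4 = 1; sign now +1
(397777/14055) = (4237/14055)   [reduce mod 14055]
reciprocity: (4237/14055) = +1·(14055/4237) since 4237 mod 4 = 1, 14055 mod 4 = 3; sign now +1
(14055/4237) = (1344/4237)   [reduce mod 4237]
1344 = 2^6·21; (2/4237) = -1 since 4237 mod 8 = 5, so (1344/4237) = (-1)^6·(21/4237); sign now +1
reciprocity: (21/4237) = +1·(4237/21) since 21 mod 4 = 1, 4237 mod 4 = 1; sign now +1
(4237/21) = (16/21)   [reduce mod 21]
16 = 2^4·1; (2/21) = -1 since 21 mod 8 = 5, so (16/21) = (-1)^4·(1/21); sign now +1
(1/21) = 1; final value = sign = +1

1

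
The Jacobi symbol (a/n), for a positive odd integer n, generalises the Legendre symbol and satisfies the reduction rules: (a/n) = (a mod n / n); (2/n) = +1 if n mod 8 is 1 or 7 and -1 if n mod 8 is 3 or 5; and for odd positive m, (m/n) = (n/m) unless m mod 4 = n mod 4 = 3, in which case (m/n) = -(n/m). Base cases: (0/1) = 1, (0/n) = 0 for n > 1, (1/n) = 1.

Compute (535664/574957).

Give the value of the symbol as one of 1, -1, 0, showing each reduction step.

1

factor out 2^4: 535664 = 2^4·33479; with 574957 mod 8 = 5, (2/574957) = -1; sign now +1; continue with (33479/574957)
flip (33479/574957) -> (574957/33479): both odd, 33479 mod 4 = 3, 574957 mod 4 = 1, so the flip contributes +1; sign now +1
(574957/33479): 574957 mod 33479 = 5814, so (574957/33479) = (5814/33479)
factor out 2^1: 5814 = 2^1·2907; with 33479 mod 8 = 7, (2/33479) = +1; sign now +1; continue with (2907/33479)
flip (2907/33479) -> (33479/2907): both odd, 2907 mod 4 = 3, 33479 mod 4 = 3, so the flip contributes -1; sign now -1
(33479/2907): 33479 mod 2907 = 1502, so (33479/2907) = (1502/2907)
factor out 2^1: 1502 = 2^1·751; with 2907 mod 8 = 3, (2/2907) = -1; sign now +1; continue with (751/2907)
flip (751/2907) -> (2907/751): both odd, 751 mod 4 = 3, 2907 mod 4 = 3, so the flip contributes -1; sign now -1
(2907/751): 2907 mod 751 = 654, so (2907/751) = (654/751)
factor out 2^1: 654 = 2^1·327; with 751 mod 8 = 7, (2/751) = +1; sign now -1; continue with (327/751)
flip (327/751) -> (751/327): both odd, 327 mod 4 = 3, 751 mod 4 = 3, so the flip contributes -1; sign now +1
(751/327): 751 mod 327 = 97, so (751/327) = (97/327)
flip (97/327) -> (327/97): both odd, 97 mod 4 = 1, 327 mod 4 = 3, so the flip contributes +1; sign now +1
(327/97): 327 mod 97 = 36, so (327/97) = (36/97)
factor out 2^2: 36 = 2^2·9; with 97 mod 8 = 1, (2/97) = +1; sign now +1; continue with (9/97)
flip (9/97) -> (97/9): both odd, 9 mod 4 = 1, 97 mod 4 = 1, so the flip contributes +1; sign now +1
(97/9): 97 mod 9 = 7, so (97/9) = (7/9)
flip (7/9) -> (9/7): both odd, 7 mod 4 = 3, 9 mod 4 = 1, so the flip contributes +1; sign now +1
(9/7): 9 mod 7 = 2, so (9/7) = (2/7)
factor out 2^1: 2 = 2^1·1; with 7 mod 8 = 7, (2/7) = +1; sign now +1; continue with (1/7)
reached (1/7) = 1, so the symbol is +1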